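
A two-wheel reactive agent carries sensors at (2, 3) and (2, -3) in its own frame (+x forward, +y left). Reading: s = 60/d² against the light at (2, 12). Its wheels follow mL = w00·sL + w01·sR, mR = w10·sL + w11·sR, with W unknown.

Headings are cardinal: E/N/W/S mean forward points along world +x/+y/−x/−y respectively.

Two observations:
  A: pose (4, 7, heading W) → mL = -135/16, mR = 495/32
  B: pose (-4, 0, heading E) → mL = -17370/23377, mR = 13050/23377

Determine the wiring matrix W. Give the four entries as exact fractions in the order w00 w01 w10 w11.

obs A: pose=(4,7,W) → sL=15/16, sR=15, mL=-135/16, mR=495/32
obs B: pose=(-4,0,E) → sL=60/97, sR=60/241, mL=-17370/23377, mR=13050/23377
sensor matrix S = [[15/16, 15], [60/97, 60/241]]; det S = -845775/93508
solve [mL_A; mL_B] = S·[w00; w01] and [mR_A; mR_B] = S·[w10; w11]:
  w00 = -1, w01 = -1/2, w10 = 1/2, w11 = 1

-1 -1/2 1/2 1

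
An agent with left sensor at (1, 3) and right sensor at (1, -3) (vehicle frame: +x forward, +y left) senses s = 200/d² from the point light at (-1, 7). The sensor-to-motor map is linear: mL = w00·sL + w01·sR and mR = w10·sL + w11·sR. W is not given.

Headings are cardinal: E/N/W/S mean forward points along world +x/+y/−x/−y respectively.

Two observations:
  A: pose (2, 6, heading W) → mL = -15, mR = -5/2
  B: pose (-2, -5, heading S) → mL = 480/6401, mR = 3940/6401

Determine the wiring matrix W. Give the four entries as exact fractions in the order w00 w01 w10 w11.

1 -1 1 -1/2

obs A: pose=(2,6,W) → sL=10, sR=25, mL=-15, mR=-5/2
obs B: pose=(-2,-5,S) → sL=200/173, sR=40/37, mL=480/6401, mR=3940/6401
sensor matrix S = [[10, 25], [200/173, 40/37]]; det S = -115800/6401
solve [mL_A; mL_B] = S·[w00; w01] and [mR_A; mR_B] = S·[w10; w11]:
  w00 = 1, w01 = -1, w10 = 1, w11 = -1/2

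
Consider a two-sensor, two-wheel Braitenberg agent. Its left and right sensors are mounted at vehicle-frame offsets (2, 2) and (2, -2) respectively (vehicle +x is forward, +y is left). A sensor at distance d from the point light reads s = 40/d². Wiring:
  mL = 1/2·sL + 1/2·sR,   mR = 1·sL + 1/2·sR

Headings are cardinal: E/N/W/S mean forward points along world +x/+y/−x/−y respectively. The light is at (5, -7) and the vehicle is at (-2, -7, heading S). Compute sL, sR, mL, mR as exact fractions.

40/29 8/17 456/493 796/493

left sensor world pos  = (0, -9); dL² = 29
right sensor world pos = (-4, -9); dR² = 85
sL = 40/29 = 40/29
sR = 40/85 = 8/17
mL = 1/2·sL + 1/2·sR = 456/493
mR = 1·sL + 1/2·sR = 796/493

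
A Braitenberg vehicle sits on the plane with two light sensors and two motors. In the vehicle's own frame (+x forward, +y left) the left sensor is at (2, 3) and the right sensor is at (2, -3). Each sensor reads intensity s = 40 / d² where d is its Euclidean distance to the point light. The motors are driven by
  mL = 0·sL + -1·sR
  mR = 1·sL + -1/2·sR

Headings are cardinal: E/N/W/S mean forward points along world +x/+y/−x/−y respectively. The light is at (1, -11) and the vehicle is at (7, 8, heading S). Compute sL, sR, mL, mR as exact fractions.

left sensor world pos  = (10, 6); dL² = 370
right sensor world pos = (4, 6); dR² = 298
sL = 40/370 = 4/37
sR = 40/298 = 20/149
mL = 0·sL + -1·sR = -20/149
mR = 1·sL + -1/2·sR = 226/5513

4/37 20/149 -20/149 226/5513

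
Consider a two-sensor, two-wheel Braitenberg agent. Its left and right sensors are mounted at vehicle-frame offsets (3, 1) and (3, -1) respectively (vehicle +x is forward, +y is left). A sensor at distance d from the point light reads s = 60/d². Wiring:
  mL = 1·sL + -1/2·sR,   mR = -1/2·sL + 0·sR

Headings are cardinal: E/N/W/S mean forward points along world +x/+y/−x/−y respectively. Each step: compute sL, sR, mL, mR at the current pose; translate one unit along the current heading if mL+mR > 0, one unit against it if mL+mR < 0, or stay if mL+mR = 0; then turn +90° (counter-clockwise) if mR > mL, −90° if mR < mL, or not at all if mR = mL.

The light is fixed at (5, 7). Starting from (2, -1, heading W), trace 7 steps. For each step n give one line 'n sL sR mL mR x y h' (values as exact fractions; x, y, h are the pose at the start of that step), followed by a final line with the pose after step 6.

n=0: pose=(2,-1,W); sL=20/39, sR=12/17; mL=106/663, mR=-10/39; mL+mR=-64/663 → advance -1; mR−mL=-92/221 → turn -1·90°
n=1: pose=(3,-1,N); sL=30/17, sR=30/13; mL=135/221, mR=-15/17; mL+mR=-60/221 → advance -1; mR−mL=-330/221 → turn -1·90°
n=2: pose=(3,-2,E); sL=12/13, sR=60/101; mL=822/1313, mR=-6/13; mL+mR=216/1313 → advance +1; mR−mL=-1428/1313 → turn -1·90°
n=3: pose=(4,-2,S); sL=5/12, sR=15/37; mL=95/444, mR=-5/24; mL+mR=5/888 → advance +1; mR−mL=-125/296 → turn -1·90°
n=4: pose=(4,-3,W); sL=60/137, sR=60/97; mL=1710/13289, mR=-30/137; mL+mR=-1200/13289 → advance -1; mR−mL=-4620/13289 → turn -1·90°
n=5: pose=(5,-3,N); sL=6/5, sR=6/5; mL=3/5, mR=-3/5; mL+mR=0 → advance +0; mR−mL=-6/5 → turn -1·90°
n=6: pose=(5,-3,E); sL=2/3, sR=6/13; mL=17/39, mR=-1/3; mL+mR=4/39 → advance +1; mR−mL=-10/13 → turn -1·90°

0 20/39 12/17 106/663 -10/39 2 -1 W
1 30/17 30/13 135/221 -15/17 3 -1 N
2 12/13 60/101 822/1313 -6/13 3 -2 E
3 5/12 15/37 95/444 -5/24 4 -2 S
4 60/137 60/97 1710/13289 -30/137 4 -3 W
5 6/5 6/5 3/5 -3/5 5 -3 N
6 2/3 6/13 17/39 -1/3 5 -3 E
final 6 -3 S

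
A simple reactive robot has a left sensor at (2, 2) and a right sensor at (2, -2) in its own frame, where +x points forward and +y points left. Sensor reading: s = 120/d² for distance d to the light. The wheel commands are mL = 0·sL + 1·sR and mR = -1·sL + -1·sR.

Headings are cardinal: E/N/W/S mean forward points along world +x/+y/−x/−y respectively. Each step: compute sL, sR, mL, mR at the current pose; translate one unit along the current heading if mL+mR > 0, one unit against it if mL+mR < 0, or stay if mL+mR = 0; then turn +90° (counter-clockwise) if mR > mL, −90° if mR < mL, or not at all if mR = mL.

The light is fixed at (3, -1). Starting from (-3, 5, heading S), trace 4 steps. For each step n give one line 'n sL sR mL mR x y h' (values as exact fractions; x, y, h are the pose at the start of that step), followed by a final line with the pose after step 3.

n=0: pose=(-3,5,S); sL=15/4, sR=3/2; mL=3/2, mR=-21/4; mL+mR=-15/4 → advance -1; mR−mL=-27/4 → turn -1·90°
n=1: pose=(-3,6,W); sL=120/89, sR=24/29; mL=24/29, mR=-5616/2581; mL+mR=-120/89 → advance -1; mR−mL=-7752/2581 → turn -1·90°
n=2: pose=(-2,6,N); sL=12/13, sR=4/3; mL=4/3, mR=-88/39; mL+mR=-12/13 → advance -1; mR−mL=-140/39 → turn -1·90°
n=3: pose=(-2,5,E); sL=120/73, sR=24/5; mL=24/5, mR=-2352/365; mL+mR=-120/73 → advance -1; mR−mL=-4104/365 → turn -1·90°

0 15/4 3/2 3/2 -21/4 -3 5 S
1 120/89 24/29 24/29 -5616/2581 -3 6 W
2 12/13 4/3 4/3 -88/39 -2 6 N
3 120/73 24/5 24/5 -2352/365 -2 5 E
final -3 5 S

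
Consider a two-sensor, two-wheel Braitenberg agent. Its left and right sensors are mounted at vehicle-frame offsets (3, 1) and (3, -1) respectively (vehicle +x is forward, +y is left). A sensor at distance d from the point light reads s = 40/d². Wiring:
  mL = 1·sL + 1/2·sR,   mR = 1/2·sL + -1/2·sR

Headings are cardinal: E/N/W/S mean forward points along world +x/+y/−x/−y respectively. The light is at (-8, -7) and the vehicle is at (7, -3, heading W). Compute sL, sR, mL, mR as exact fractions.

left sensor world pos  = (4, -4); dL² = 153
right sensor world pos = (4, -2); dR² = 169
sL = 40/153 = 40/153
sR = 40/169 = 40/169
mL = 1·sL + 1/2·sR = 9820/25857
mR = 1/2·sL + -1/2·sR = 320/25857

40/153 40/169 9820/25857 320/25857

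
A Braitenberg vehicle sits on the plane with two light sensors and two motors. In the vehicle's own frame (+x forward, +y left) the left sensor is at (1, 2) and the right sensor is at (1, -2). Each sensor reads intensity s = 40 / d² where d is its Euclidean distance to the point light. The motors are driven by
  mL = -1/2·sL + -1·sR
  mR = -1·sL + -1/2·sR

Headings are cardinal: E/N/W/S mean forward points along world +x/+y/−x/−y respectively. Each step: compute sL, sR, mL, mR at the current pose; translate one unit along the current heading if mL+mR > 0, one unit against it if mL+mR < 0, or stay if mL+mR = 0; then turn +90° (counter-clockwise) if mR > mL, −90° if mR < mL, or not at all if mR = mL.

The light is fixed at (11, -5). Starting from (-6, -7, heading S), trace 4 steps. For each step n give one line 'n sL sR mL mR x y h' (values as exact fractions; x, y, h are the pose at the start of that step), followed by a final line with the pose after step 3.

0 20/117 4/37 -838/4329 -974/4329 -6 -7 S
1 40/333 8/65 -3964/21645 -3932/21645 -6 -6 W
2 1/5 5/41 -91/410 -107/410 -5 -6 S
3 40/293 40/293 -60/293 -60/293 -5 -5 W
final -4 -5 W

n=0: pose=(-6,-7,S); sL=20/117, sR=4/37; mL=-838/4329, mR=-974/4329; mL+mR=-604/1443 → advance -1; mR−mL=-136/4329 → turn -1·90°
n=1: pose=(-6,-6,W); sL=40/333, sR=8/65; mL=-3964/21645, mR=-3932/21645; mL+mR=-2632/7215 → advance -1; mR−mL=32/21645 → turn +1·90°
n=2: pose=(-5,-6,S); sL=1/5, sR=5/41; mL=-91/410, mR=-107/410; mL+mR=-99/205 → advance -1; mR−mL=-8/205 → turn -1·90°
n=3: pose=(-5,-5,W); sL=40/293, sR=40/293; mL=-60/293, mR=-60/293; mL+mR=-120/293 → advance -1; mR−mL=0 → turn +0·90°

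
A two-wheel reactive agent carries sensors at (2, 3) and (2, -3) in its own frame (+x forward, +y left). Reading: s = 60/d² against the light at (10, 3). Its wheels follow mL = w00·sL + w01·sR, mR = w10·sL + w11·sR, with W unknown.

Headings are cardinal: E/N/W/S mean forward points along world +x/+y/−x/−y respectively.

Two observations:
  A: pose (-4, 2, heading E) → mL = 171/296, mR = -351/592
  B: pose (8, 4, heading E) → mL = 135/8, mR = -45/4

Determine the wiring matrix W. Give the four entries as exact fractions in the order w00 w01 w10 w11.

1/2 1 -1 -1/2

obs A: pose=(-4,2,E) → sL=15/37, sR=3/8, mL=171/296, mR=-351/592
obs B: pose=(8,4,E) → sL=15/4, sR=15, mL=135/8, mR=-45/4
sensor matrix S = [[15/37, 3/8], [15/4, 15]]; det S = 5535/1184
solve [mL_A; mL_B] = S·[w00; w01] and [mR_A; mR_B] = S·[w10; w11]:
  w00 = 1/2, w01 = 1, w10 = -1, w11 = -1/2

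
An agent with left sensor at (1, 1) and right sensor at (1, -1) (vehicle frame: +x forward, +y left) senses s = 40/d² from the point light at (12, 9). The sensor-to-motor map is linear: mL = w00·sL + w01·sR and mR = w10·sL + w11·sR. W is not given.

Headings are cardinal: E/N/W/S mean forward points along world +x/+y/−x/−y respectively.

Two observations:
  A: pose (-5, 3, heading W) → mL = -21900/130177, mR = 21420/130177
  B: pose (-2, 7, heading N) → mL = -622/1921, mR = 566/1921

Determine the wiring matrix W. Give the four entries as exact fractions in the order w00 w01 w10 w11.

obs A: pose=(-5,3,W) → sL=40/373, sR=40/349, mL=-21900/130177, mR=21420/130177
obs B: pose=(-2,7,N) → sL=20/113, sR=4/17, mL=-622/1921, mR=566/1921
sensor matrix S = [[40/373, 40/349], [20/113, 4/17]]; det S = 1237120/250070017
solve [mL_A; mL_B] = S·[w00; w01] and [mR_A; mR_B] = S·[w10; w11]:
  w00 = -1/2, w01 = -1, w10 = 1, w11 = 1/2

-1/2 -1 1 1/2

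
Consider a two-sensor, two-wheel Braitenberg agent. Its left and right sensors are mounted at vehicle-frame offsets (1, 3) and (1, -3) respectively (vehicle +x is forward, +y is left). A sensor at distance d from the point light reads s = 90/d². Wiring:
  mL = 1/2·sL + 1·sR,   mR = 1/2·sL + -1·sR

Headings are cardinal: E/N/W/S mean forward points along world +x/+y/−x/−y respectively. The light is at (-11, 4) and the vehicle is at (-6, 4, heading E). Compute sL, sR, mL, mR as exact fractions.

left sensor world pos  = (-5, 7); dL² = 45
right sensor world pos = (-5, 1); dR² = 45
sL = 90/45 = 2
sR = 90/45 = 2
mL = 1/2·sL + 1·sR = 3
mR = 1/2·sL + -1·sR = -1

2 2 3 -1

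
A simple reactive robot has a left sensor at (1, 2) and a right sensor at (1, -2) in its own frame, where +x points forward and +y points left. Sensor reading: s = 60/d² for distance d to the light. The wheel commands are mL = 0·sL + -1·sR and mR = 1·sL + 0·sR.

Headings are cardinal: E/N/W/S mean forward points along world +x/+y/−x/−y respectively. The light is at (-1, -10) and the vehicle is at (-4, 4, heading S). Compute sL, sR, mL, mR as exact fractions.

6/17 30/97 -30/97 6/17

left sensor world pos  = (-2, 3); dL² = 170
right sensor world pos = (-6, 3); dR² = 194
sL = 60/170 = 6/17
sR = 60/194 = 30/97
mL = 0·sL + -1·sR = -30/97
mR = 1·sL + 0·sR = 6/17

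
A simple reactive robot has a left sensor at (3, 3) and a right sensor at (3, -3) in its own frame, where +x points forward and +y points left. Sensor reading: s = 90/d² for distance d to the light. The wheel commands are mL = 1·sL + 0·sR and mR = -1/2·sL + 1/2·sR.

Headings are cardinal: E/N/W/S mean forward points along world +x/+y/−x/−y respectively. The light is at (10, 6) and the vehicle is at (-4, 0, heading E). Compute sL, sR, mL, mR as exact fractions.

9/13 45/101 9/13 -162/1313

left sensor world pos  = (-1, 3); dL² = 130
right sensor world pos = (-1, -3); dR² = 202
sL = 90/130 = 9/13
sR = 90/202 = 45/101
mL = 1·sL + 0·sR = 9/13
mR = -1/2·sL + 1/2·sR = -162/1313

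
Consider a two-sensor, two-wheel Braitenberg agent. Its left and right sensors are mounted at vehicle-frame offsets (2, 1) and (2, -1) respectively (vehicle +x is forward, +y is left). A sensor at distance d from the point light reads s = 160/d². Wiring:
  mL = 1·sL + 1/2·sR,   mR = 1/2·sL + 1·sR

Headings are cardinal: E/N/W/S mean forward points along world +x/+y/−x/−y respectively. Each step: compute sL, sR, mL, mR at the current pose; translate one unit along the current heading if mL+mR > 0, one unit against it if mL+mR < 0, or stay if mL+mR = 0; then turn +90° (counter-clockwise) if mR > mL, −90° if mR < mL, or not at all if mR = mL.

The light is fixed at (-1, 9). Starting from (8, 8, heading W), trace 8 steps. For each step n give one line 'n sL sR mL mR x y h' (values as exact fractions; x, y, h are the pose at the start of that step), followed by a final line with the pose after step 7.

n=0: pose=(8,8,W); sL=160/53, sR=160/49; mL=12080/2597, mR=12400/2597; mL+mR=24480/2597 → advance +1; mR−mL=320/2597 → turn +1·90°
n=1: pose=(7,8,S); sL=16/9, sR=80/29; mL=824/261, mR=952/261; mL+mR=592/87 → advance +1; mR−mL=128/261 → turn +1·90°
n=2: pose=(7,7,E); sL=160/101, sR=160/109; mL=25520/11009, mR=24880/11009; mL+mR=50400/11009 → advance +1; mR−mL=-640/11009 → turn -1·90°
n=3: pose=(8,7,S); sL=40/29, sR=2; mL=69/29, mR=78/29; mL+mR=147/29 → advance +1; mR−mL=9/29 → turn +1·90°
n=4: pose=(8,6,E); sL=32/25, sR=160/137; mL=6384/3425, mR=6192/3425; mL+mR=12576/3425 → advance +1; mR−mL=-192/3425 → turn -1·90°
n=5: pose=(9,6,S); sL=80/73, sR=80/53; mL=7160/3869, mR=7960/3869; mL+mR=15120/3869 → advance +1; mR−mL=800/3869 → turn +1·90°
n=6: pose=(9,5,E); sL=160/153, sR=160/169; mL=39280/25857, mR=38000/25857; mL+mR=25760/8619 → advance +1; mR−mL=-1280/25857 → turn -1·90°
n=7: pose=(10,5,S); sL=8/9, sR=20/17; mL=226/153, mR=248/153; mL+mR=158/51 → advance +1; mR−mL=22/153 → turn +1·90°

0 160/53 160/49 12080/2597 12400/2597 8 8 W
1 16/9 80/29 824/261 952/261 7 8 S
2 160/101 160/109 25520/11009 24880/11009 7 7 E
3 40/29 2 69/29 78/29 8 7 S
4 32/25 160/137 6384/3425 6192/3425 8 6 E
5 80/73 80/53 7160/3869 7960/3869 9 6 S
6 160/153 160/169 39280/25857 38000/25857 9 5 E
7 8/9 20/17 226/153 248/153 10 5 S
final 10 4 E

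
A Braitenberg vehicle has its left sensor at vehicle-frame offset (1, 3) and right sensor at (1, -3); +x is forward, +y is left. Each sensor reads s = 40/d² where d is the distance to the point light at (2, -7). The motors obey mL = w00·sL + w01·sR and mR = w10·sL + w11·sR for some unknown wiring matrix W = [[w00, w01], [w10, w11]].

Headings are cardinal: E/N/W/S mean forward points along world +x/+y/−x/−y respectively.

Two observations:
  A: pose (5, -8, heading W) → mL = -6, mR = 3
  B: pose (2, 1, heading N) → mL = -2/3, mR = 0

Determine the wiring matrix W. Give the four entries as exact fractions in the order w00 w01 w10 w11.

-1/2 -1 -1 1

obs A: pose=(5,-8,W) → sL=2, sR=5, mL=-6, mR=3
obs B: pose=(2,1,N) → sL=4/9, sR=4/9, mL=-2/3, mR=0
sensor matrix S = [[2, 5], [4/9, 4/9]]; det S = -4/3
solve [mL_A; mL_B] = S·[w00; w01] and [mR_A; mR_B] = S·[w10; w11]:
  w00 = -1/2, w01 = -1, w10 = -1, w11 = 1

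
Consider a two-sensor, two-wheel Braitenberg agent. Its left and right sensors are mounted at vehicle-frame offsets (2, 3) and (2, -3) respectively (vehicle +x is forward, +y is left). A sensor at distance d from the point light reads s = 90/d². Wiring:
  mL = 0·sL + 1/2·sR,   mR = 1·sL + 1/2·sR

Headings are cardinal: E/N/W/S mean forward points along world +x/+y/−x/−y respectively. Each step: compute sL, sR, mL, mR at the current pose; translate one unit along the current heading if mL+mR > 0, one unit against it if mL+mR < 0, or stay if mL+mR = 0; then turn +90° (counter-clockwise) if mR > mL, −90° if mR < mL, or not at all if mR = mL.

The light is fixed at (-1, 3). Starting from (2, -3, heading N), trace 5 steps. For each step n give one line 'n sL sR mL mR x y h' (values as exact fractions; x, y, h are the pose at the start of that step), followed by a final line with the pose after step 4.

0 45/8 45/26 45/52 675/104 2 -3 N
1 18/13 18 9 135/13 2 -2 W
2 45/37 9/5 9/10 783/370 1 -2 S
3 18/5 90/97 45/97 1971/485 1 -3 E
4 45/8 45/26 45/52 675/104 2 -3 N
final 2 -2 W

n=0: pose=(2,-3,N); sL=45/8, sR=45/26; mL=45/52, mR=675/104; mL+mR=765/104 → advance +1; mR−mL=45/8 → turn +1·90°
n=1: pose=(2,-2,W); sL=18/13, sR=18; mL=9, mR=135/13; mL+mR=252/13 → advance +1; mR−mL=18/13 → turn +1·90°
n=2: pose=(1,-2,S); sL=45/37, sR=9/5; mL=9/10, mR=783/370; mL+mR=558/185 → advance +1; mR−mL=45/37 → turn +1·90°
n=3: pose=(1,-3,E); sL=18/5, sR=90/97; mL=45/97, mR=1971/485; mL+mR=2196/485 → advance +1; mR−mL=18/5 → turn +1·90°
n=4: pose=(2,-3,N); sL=45/8, sR=45/26; mL=45/52, mR=675/104; mL+mR=765/104 → advance +1; mR−mL=45/8 → turn +1·90°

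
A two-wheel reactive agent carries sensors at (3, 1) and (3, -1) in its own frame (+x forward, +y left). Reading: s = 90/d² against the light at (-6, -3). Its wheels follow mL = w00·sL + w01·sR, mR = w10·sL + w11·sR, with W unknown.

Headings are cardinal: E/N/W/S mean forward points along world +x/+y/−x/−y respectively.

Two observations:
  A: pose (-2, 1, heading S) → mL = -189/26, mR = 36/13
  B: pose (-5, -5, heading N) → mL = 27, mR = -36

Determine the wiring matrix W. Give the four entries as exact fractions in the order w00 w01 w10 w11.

obs A: pose=(-2,1,S) → sL=45/13, sR=9, mL=-189/26, mR=36/13
obs B: pose=(-5,-5,N) → sL=90, sR=18, mL=27, mR=-36
sensor matrix S = [[45/13, 9], [90, 18]]; det S = -9720/13
solve [mL_A; mL_B] = S·[w00; w01] and [mR_A; mR_B] = S·[w10; w11]:
  w00 = 1/2, w01 = -1, w10 = -1/2, w11 = 1/2

1/2 -1 -1/2 1/2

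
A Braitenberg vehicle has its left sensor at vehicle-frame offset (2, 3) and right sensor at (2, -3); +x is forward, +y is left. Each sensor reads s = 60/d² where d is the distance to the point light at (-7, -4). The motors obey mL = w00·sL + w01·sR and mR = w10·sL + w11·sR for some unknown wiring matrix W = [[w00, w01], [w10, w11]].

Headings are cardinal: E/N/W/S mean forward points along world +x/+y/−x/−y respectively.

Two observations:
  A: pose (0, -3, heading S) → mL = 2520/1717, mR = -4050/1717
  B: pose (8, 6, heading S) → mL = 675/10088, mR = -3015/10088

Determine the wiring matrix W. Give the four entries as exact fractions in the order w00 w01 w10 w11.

-1/2 1/2 -1 -1/2

obs A: pose=(0,-3,S) → sL=60/101, sR=60/17, mL=2520/1717, mR=-4050/1717
obs B: pose=(8,6,S) → sL=15/97, sR=15/52, mL=675/10088, mR=-3015/10088
sensor matrix S = [[60/101, 60/17], [15/97, 15/52]]; det S = -810675/2165137
solve [mL_A; mL_B] = S·[w00; w01] and [mR_A; mR_B] = S·[w10; w11]:
  w00 = -1/2, w01 = 1/2, w10 = -1, w11 = -1/2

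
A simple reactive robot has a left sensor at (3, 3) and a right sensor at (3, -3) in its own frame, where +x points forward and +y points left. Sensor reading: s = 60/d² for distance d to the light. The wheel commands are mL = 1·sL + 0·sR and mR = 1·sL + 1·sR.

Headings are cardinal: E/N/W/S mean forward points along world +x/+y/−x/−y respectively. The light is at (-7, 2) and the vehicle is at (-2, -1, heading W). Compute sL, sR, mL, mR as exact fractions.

left sensor world pos  = (-5, -4); dL² = 40
right sensor world pos = (-5, 2); dR² = 4
sL = 60/40 = 3/2
sR = 60/4 = 15
mL = 1·sL + 0·sR = 3/2
mR = 1·sL + 1·sR = 33/2

3/2 15 3/2 33/2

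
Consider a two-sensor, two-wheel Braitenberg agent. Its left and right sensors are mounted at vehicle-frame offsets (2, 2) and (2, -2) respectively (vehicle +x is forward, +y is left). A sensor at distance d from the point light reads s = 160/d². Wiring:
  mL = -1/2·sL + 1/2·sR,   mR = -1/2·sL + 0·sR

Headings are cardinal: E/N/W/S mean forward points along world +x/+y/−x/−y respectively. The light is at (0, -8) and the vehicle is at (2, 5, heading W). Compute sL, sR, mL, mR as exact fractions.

left sensor world pos  = (0, 3); dL² = 121
right sensor world pos = (0, 7); dR² = 225
sL = 160/121 = 160/121
sR = 160/225 = 32/45
mL = -1/2·sL + 1/2·sR = -1664/5445
mR = -1/2·sL + 0·sR = -80/121

160/121 32/45 -1664/5445 -80/121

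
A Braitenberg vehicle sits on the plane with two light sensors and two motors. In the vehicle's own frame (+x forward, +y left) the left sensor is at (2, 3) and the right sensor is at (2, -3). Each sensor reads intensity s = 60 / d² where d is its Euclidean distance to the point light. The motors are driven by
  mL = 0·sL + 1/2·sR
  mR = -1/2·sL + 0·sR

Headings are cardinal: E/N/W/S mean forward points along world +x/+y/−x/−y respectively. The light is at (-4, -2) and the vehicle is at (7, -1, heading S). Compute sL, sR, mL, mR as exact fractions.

left sensor world pos  = (10, -3); dL² = 197
right sensor world pos = (4, -3); dR² = 65
sL = 60/197 = 60/197
sR = 60/65 = 12/13
mL = 0·sL + 1/2·sR = 6/13
mR = -1/2·sL + 0·sR = -30/197

60/197 12/13 6/13 -30/197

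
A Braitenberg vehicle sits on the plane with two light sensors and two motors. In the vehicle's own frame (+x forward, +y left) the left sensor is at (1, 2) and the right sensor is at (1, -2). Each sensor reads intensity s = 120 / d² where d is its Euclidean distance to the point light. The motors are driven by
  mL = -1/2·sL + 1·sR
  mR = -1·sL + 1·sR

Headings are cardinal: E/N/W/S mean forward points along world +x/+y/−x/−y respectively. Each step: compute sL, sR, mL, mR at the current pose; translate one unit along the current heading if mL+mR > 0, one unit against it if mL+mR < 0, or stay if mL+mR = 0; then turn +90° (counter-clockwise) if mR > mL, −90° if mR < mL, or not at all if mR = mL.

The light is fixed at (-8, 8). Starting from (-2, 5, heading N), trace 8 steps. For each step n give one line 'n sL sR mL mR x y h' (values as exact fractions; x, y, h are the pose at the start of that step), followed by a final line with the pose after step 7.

0 6 30/17 -21/17 -72/17 -2 5 N
1 120/53 24/17 252/901 -768/901 -2 4 E
2 60/37 60/17 1710/629 1200/629 -3 4 S
3 24/13 24/5 252/65 192/65 -3 3 W
4 6 30/13 -9/13 -48/13 -4 3 N
5 120/41 120/89 -420/3649 -5760/3649 -4 2 E
6 60/37 12/5 294/185 144/185 -5 2 S
7 24/17 120/29 1692/493 1344/493 -5 1 W
final -6 1 N

n=0: pose=(-2,5,N); sL=6, sR=30/17; mL=-21/17, mR=-72/17; mL+mR=-93/17 → advance -1; mR−mL=-3 → turn -1·90°
n=1: pose=(-2,4,E); sL=120/53, sR=24/17; mL=252/901, mR=-768/901; mL+mR=-516/901 → advance -1; mR−mL=-60/53 → turn -1·90°
n=2: pose=(-3,4,S); sL=60/37, sR=60/17; mL=1710/629, mR=1200/629; mL+mR=2910/629 → advance +1; mR−mL=-30/37 → turn -1·90°
n=3: pose=(-3,3,W); sL=24/13, sR=24/5; mL=252/65, mR=192/65; mL+mR=444/65 → advance +1; mR−mL=-12/13 → turn -1·90°
n=4: pose=(-4,3,N); sL=6, sR=30/13; mL=-9/13, mR=-48/13; mL+mR=-57/13 → advance -1; mR−mL=-3 → turn -1·90°
n=5: pose=(-4,2,E); sL=120/41, sR=120/89; mL=-420/3649, mR=-5760/3649; mL+mR=-6180/3649 → advance -1; mR−mL=-60/41 → turn -1·90°
n=6: pose=(-5,2,S); sL=60/37, sR=12/5; mL=294/185, mR=144/185; mL+mR=438/185 → advance +1; mR−mL=-30/37 → turn -1·90°
n=7: pose=(-5,1,W); sL=24/17, sR=120/29; mL=1692/493, mR=1344/493; mL+mR=3036/493 → advance +1; mR−mL=-12/17 → turn -1·90°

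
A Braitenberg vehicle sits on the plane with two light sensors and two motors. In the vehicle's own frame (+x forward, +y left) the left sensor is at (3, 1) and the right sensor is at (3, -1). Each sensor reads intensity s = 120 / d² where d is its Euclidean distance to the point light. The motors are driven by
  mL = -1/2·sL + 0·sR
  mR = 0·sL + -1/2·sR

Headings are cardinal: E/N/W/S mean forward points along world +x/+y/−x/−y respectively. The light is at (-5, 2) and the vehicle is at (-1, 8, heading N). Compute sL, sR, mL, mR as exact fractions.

4/3 60/53 -2/3 -30/53

left sensor world pos  = (-2, 11); dL² = 90
right sensor world pos = (0, 11); dR² = 106
sL = 120/90 = 4/3
sR = 120/106 = 60/53
mL = -1/2·sL + 0·sR = -2/3
mR = 0·sL + -1/2·sR = -30/53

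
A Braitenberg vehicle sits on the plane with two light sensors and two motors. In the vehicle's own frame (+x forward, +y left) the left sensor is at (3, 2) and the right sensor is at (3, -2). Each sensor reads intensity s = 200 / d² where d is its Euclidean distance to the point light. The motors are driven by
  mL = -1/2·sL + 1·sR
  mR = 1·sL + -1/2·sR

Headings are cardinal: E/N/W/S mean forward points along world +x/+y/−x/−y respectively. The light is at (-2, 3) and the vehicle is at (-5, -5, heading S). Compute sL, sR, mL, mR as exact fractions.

100/61 100/73 2450/4453 4250/4453

left sensor world pos  = (-3, -8); dL² = 122
right sensor world pos = (-7, -8); dR² = 146
sL = 200/122 = 100/61
sR = 200/146 = 100/73
mL = -1/2·sL + 1·sR = 2450/4453
mR = 1·sL + -1/2·sR = 4250/4453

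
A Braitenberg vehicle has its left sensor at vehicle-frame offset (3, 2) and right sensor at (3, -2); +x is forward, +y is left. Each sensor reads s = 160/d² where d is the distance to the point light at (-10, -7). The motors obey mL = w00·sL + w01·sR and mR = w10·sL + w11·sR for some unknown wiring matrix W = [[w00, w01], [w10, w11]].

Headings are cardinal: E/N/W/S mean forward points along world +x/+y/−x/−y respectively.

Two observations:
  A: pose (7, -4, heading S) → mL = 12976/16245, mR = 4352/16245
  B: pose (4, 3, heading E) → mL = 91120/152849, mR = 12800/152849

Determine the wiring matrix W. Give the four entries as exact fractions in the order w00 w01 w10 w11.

1 1/2 -1 1

obs A: pose=(7,-4,S) → sL=160/361, sR=32/45, mL=12976/16245, mR=4352/16245
obs B: pose=(4,3,E) → sL=160/433, sR=160/353, mL=91120/152849, mR=12800/152849
sensor matrix S = [[160/361, 32/45], [160/433, 160/353]]; det S = -30728192/496606401
solve [mL_A; mL_B] = S·[w00; w01] and [mR_A; mR_B] = S·[w10; w11]:
  w00 = 1, w01 = 1/2, w10 = -1, w11 = 1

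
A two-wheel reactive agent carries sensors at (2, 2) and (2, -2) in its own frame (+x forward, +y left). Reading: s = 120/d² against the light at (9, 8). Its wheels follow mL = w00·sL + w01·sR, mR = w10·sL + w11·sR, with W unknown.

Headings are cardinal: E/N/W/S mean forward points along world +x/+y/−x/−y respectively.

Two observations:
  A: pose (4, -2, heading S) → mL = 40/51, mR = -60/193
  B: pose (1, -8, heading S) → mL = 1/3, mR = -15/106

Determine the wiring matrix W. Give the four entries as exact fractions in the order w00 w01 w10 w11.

1 0 0 -1/2

obs A: pose=(4,-2,S) → sL=40/51, sR=120/193, mL=40/51, mR=-60/193
obs B: pose=(1,-8,S) → sL=1/3, sR=15/53, mL=1/3, mR=-15/106
sensor matrix S = [[40/51, 120/193], [1/3, 15/53]]; det S = 2560/173893
solve [mL_A; mL_B] = S·[w00; w01] and [mR_A; mR_B] = S·[w10; w11]:
  w00 = 1, w01 = 0, w10 = 0, w11 = -1/2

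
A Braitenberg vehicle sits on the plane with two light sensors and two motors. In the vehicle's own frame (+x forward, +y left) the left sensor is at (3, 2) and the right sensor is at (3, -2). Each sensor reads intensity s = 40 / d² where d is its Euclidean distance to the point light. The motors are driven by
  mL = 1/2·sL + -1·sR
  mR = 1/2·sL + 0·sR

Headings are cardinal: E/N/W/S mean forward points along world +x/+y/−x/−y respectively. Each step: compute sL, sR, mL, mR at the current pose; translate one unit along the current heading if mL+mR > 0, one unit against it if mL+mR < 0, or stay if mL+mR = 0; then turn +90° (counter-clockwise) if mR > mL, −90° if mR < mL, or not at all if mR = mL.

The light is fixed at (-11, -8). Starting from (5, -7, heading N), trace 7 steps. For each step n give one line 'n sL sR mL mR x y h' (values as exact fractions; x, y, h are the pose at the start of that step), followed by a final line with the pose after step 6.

n=0: pose=(5,-7,N); sL=10/53, sR=2/17; mL=-21/901, mR=5/53; mL+mR=64/901 → advance +1; mR−mL=2/17 → turn +1·90°
n=1: pose=(5,-6,W); sL=40/169, sR=8/37; mL=-612/6253, mR=20/169; mL+mR=128/6253 → advance +1; mR−mL=8/37 → turn +1·90°
n=2: pose=(4,-6,S); sL=4/29, sR=4/17; mL=-82/493, mR=2/29; mL+mR=-48/493 → advance -1; mR−mL=4/17 → turn +1·90°
n=3: pose=(4,-5,E); sL=40/349, sR=8/65; mL=-1492/22685, mR=20/349; mL+mR=-192/22685 → advance -1; mR−mL=8/65 → turn +1·90°
n=4: pose=(3,-5,N); sL=2/9, sR=10/73; mL=-17/657, mR=1/9; mL+mR=56/657 → advance +1; mR−mL=10/73 → turn +1·90°
n=5: pose=(3,-4,W); sL=8/25, sR=40/157; mL=-372/3925, mR=4/25; mL+mR=256/3925 → advance +1; mR−mL=40/157 → turn +1·90°
n=6: pose=(2,-4,S); sL=20/113, sR=20/61; mL=-1650/6893, mR=10/113; mL+mR=-1040/6893 → advance -1; mR−mL=20/61 → turn +1·90°

0 10/53 2/17 -21/901 5/53 5 -7 N
1 40/169 8/37 -612/6253 20/169 5 -6 W
2 4/29 4/17 -82/493 2/29 4 -6 S
3 40/349 8/65 -1492/22685 20/349 4 -5 E
4 2/9 10/73 -17/657 1/9 3 -5 N
5 8/25 40/157 -372/3925 4/25 3 -4 W
6 20/113 20/61 -1650/6893 10/113 2 -4 S
final 2 -3 E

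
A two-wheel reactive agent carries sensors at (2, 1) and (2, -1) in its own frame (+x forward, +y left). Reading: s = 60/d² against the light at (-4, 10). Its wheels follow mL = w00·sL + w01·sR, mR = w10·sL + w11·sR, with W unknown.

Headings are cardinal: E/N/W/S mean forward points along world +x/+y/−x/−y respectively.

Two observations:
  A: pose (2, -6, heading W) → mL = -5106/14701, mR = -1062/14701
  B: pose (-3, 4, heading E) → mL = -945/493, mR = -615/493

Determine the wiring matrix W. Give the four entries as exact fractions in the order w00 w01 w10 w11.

obs A: pose=(2,-6,W) → sL=12/61, sR=60/241, mL=-5106/14701, mR=-1062/14701
obs B: pose=(-3,4,E) → sL=30/17, sR=30/29, mL=-945/493, mR=-615/493
sensor matrix S = [[12/61, 60/241], [30/17, 30/29]]; det S = -1709280/7247593
solve [mL_A; mL_B] = S·[w00; w01] and [mR_A; mR_B] = S·[w10; w11]:
  w00 = -1/2, w01 = -1, w10 = -1, w11 = 1/2

-1/2 -1 -1 1/2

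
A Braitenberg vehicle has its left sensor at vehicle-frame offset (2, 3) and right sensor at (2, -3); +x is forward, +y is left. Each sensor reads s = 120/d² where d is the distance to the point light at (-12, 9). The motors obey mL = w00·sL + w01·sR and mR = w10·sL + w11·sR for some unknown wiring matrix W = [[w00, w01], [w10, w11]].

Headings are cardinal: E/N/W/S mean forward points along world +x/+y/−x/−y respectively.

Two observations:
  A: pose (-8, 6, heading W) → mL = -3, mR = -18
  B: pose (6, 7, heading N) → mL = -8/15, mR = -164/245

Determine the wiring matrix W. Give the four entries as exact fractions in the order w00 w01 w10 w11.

-1 0 -1 -1/2

obs A: pose=(-8,6,W) → sL=3, sR=30, mL=-3, mR=-18
obs B: pose=(6,7,N) → sL=8/15, sR=40/147, mL=-8/15, mR=-164/245
sensor matrix S = [[3, 30], [8/15, 40/147]]; det S = -744/49
solve [mL_A; mL_B] = S·[w00; w01] and [mR_A; mR_B] = S·[w10; w11]:
  w00 = -1, w01 = 0, w10 = -1, w11 = -1/2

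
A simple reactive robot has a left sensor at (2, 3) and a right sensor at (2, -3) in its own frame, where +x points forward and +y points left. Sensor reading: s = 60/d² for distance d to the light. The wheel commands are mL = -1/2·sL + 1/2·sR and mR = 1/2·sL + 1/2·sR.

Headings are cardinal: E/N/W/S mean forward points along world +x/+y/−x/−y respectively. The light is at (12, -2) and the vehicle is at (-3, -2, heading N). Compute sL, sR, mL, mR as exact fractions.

left sensor world pos  = (-6, 0); dL² = 328
right sensor world pos = (0, 0); dR² = 148
sL = 60/328 = 15/82
sR = 60/148 = 15/37
mL = -1/2·sL + 1/2·sR = 675/6068
mR = 1/2·sL + 1/2·sR = 1785/6068

15/82 15/37 675/6068 1785/6068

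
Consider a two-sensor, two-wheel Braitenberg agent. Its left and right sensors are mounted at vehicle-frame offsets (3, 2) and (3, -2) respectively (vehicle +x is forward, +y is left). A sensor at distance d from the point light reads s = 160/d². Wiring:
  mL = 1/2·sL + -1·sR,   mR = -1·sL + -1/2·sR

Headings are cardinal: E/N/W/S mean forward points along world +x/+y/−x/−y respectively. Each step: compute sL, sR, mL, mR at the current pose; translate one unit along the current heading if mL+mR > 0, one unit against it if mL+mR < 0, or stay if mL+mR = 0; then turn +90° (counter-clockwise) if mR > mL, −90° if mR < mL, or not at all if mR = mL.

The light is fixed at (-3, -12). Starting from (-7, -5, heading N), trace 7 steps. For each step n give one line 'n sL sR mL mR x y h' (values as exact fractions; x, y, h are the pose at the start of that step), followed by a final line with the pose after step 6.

0 20/17 20/13 -210/221 -430/221 -7 -5 N
1 32/13 160/17 -1808/221 -1584/221 -7 -6 E
2 16/13 16/9 -136/117 -248/117 -8 -6 N
3 160/53 160/13 -7440/689 -6320/689 -8 -7 E
4 5/4 2 -11/8 -9/4 -9 -7 N
5 32/9 160/13 -1232/117 -1136/117 -9 -8 E
6 16/13 80/37 -744/481 -1112/481 -10 -8 N
final -10 -9 E

n=0: pose=(-7,-5,N); sL=20/17, sR=20/13; mL=-210/221, mR=-430/221; mL+mR=-640/221 → advance -1; mR−mL=-220/221 → turn -1·90°
n=1: pose=(-7,-6,E); sL=32/13, sR=160/17; mL=-1808/221, mR=-1584/221; mL+mR=-3392/221 → advance -1; mR−mL=224/221 → turn +1·90°
n=2: pose=(-8,-6,N); sL=16/13, sR=16/9; mL=-136/117, mR=-248/117; mL+mR=-128/39 → advance -1; mR−mL=-112/117 → turn -1·90°
n=3: pose=(-8,-7,E); sL=160/53, sR=160/13; mL=-7440/689, mR=-6320/689; mL+mR=-13760/689 → advance -1; mR−mL=1120/689 → turn +1·90°
n=4: pose=(-9,-7,N); sL=5/4, sR=2; mL=-11/8, mR=-9/4; mL+mR=-29/8 → advance -1; mR−mL=-7/8 → turn -1·90°
n=5: pose=(-9,-8,E); sL=32/9, sR=160/13; mL=-1232/117, mR=-1136/117; mL+mR=-2368/117 → advance -1; mR−mL=32/39 → turn +1·90°
n=6: pose=(-10,-8,N); sL=16/13, sR=80/37; mL=-744/481, mR=-1112/481; mL+mR=-1856/481 → advance -1; mR−mL=-368/481 → turn -1·90°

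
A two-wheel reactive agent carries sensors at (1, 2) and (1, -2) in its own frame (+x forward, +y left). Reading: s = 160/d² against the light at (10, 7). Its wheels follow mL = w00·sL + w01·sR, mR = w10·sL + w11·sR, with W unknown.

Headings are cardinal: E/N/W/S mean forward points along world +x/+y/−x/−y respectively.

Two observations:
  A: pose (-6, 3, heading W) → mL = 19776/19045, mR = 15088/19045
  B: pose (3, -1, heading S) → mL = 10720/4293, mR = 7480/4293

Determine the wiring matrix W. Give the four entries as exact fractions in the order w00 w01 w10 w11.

obs A: pose=(-6,3,W) → sL=32/65, sR=160/293, mL=19776/19045, mR=15088/19045
obs B: pose=(3,-1,S) → sL=80/53, sR=80/81, mL=10720/4293, mR=7480/4293
sensor matrix S = [[32/65, 160/293], [80/53, 80/81]]; det S = -5527552/16352037
solve [mL_A; mL_B] = S·[w00; w01] and [mR_A; mR_B] = S·[w10; w11]:
  w00 = 1, w01 = 1, w10 = 1/2, w11 = 1

1 1 1/2 1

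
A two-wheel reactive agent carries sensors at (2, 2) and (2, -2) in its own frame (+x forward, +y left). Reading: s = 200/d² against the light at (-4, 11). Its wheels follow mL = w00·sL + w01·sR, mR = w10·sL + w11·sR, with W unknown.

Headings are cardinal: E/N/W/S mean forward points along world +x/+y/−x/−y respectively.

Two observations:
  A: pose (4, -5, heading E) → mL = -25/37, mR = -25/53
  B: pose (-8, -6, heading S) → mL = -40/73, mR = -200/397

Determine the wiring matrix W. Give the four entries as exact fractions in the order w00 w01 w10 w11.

obs A: pose=(4,-5,E) → sL=25/37, sR=25/53, mL=-25/37, mR=-25/53
obs B: pose=(-8,-6,S) → sL=40/73, sR=200/397, mL=-40/73, mR=-200/397
sensor matrix S = [[25/37, 25/53], [40/73, 200/397]]; det S = 4656000/56831741
solve [mL_A; mL_B] = S·[w00; w01] and [mR_A; mR_B] = S·[w10; w11]:
  w00 = -1, w01 = 0, w10 = 0, w11 = -1

-1 0 0 -1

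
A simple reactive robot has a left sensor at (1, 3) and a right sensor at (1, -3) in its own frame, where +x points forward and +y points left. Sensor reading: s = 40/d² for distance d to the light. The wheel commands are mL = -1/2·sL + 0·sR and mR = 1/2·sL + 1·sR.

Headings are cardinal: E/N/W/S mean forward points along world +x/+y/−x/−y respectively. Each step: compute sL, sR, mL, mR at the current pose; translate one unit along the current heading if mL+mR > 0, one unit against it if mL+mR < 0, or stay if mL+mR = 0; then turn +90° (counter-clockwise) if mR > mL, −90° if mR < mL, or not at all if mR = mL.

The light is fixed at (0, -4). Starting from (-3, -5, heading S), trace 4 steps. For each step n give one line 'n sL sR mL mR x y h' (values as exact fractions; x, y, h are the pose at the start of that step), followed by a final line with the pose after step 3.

n=0: pose=(-3,-5,S); sL=10, sR=1; mL=-5, mR=6; mL+mR=1 → advance +1; mR−mL=11 → turn +1·90°
n=1: pose=(-3,-6,E); sL=8, sR=40/29; mL=-4, mR=156/29; mL+mR=40/29 → advance +1; mR−mL=272/29 → turn +1·90°
n=2: pose=(-2,-6,N); sL=20/13, sR=20; mL=-10/13, mR=270/13; mL+mR=20 → advance +1; mR−mL=280/13 → turn +1·90°
n=3: pose=(-2,-5,W); sL=8/5, sR=40/13; mL=-4/5, mR=252/65; mL+mR=40/13 → advance +1; mR−mL=304/65 → turn +1·90°

0 10 1 -5 6 -3 -5 S
1 8 40/29 -4 156/29 -3 -6 E
2 20/13 20 -10/13 270/13 -2 -6 N
3 8/5 40/13 -4/5 252/65 -2 -5 W
final -3 -5 S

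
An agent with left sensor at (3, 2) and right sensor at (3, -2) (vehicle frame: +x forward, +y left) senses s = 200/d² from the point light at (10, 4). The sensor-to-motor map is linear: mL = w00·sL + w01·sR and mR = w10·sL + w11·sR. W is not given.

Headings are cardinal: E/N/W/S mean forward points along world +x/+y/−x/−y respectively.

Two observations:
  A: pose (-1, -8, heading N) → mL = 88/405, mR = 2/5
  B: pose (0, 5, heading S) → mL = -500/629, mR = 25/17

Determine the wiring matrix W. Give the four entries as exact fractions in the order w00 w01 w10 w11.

obs A: pose=(-1,-8,N) → sL=4/5, sR=100/81, mL=88/405, mR=2/5
obs B: pose=(0,5,S) → sL=50/17, sR=50/37, mL=-500/629, mR=25/17
sensor matrix S = [[4/5, 100/81], [50/17, 50/37]]; det S = -129920/50949
solve [mL_A; mL_B] = S·[w00; w01] and [mR_A; mR_B] = S·[w10; w11]:
  w00 = -1/2, w01 = 1/2, w10 = 1/2, w11 = 0

-1/2 1/2 1/2 0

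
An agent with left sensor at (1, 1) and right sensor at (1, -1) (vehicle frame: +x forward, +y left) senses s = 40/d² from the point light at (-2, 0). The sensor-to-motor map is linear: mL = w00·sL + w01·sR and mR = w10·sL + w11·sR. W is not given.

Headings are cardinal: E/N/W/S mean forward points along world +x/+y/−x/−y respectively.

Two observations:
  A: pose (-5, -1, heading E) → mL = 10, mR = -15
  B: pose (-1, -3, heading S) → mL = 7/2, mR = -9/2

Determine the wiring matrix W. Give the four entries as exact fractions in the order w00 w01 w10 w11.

obs A: pose=(-5,-1,E) → sL=10, sR=5, mL=10, mR=-15
obs B: pose=(-1,-3,S) → sL=2, sR=5/2, mL=7/2, mR=-9/2
sensor matrix S = [[10, 5], [2, 5/2]]; det S = 15
solve [mL_A; mL_B] = S·[w00; w01] and [mR_A; mR_B] = S·[w10; w11]:
  w00 = 1/2, w01 = 1, w10 = -1, w11 = -1

1/2 1 -1 -1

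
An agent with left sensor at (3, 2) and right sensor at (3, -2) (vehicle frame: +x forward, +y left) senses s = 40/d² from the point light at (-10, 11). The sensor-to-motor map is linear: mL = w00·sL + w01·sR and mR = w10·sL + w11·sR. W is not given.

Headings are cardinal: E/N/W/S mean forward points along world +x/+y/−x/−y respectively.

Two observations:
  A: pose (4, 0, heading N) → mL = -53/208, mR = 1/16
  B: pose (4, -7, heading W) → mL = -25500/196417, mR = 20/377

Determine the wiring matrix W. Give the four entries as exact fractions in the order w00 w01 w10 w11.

obs A: pose=(4,0,N) → sL=5/26, sR=1/8, mL=-53/208, mR=1/16
obs B: pose=(4,-7,W) → sL=40/521, sR=40/377, mL=-25500/196417, mR=20/377
sensor matrix S = [[5/26, 1/8], [40/521, 40/377]]; det S = 27595/2553421
solve [mL_A; mL_B] = S·[w00; w01] and [mR_A; mR_B] = S·[w10; w11]:
  w00 = -1, w01 = -1/2, w10 = 0, w11 = 1/2

-1 -1/2 0 1/2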